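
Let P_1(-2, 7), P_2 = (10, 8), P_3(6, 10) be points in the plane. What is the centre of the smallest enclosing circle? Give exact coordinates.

Side lengths²: P_1P_2² = 145, P_1P_3² = 73, P_2P_3² = 20.
Since P_1P_2² = 145 ≥ 73 + 20 = 93, the angle opposite P_1P_2 is not acute, so the smallest enclosing circle has P_1P_2 as diameter.
Centre = midpoint of P_1P_2 = (4, 7.5), r² = 145/4 = 36.25.
Centre = (4, 7.5).

(4, 7.5)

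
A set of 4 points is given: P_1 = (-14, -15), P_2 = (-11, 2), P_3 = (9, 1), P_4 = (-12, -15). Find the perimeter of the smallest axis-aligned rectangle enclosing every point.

80

Width = max x − min x = 9 − (-14) = 23.
Height = max y − min y = 2 − (-15) = 17.
Perimeter = 2(23 + 17) = 80.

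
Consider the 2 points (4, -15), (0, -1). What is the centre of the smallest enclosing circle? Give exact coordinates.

(2, -8)

The smallest circle enclosing two points has them as diameter endpoints.
Centre = midpoint = (2, -8); r² = |(4, -15)−(0, -1)|²/4 = 212/4 = 53.
Centre = (2, -8).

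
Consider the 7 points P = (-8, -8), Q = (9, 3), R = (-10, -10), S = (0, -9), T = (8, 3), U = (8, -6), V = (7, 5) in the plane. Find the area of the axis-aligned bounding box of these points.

x ranges over [-10, 9], width 19.
y ranges over [-10, 5], height 15.
Area = 19 × 15 = 285.

285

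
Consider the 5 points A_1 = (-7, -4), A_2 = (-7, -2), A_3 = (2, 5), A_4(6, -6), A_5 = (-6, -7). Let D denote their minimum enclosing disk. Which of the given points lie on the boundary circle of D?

A smallest enclosing disk is always determined by at most three of the input points on its boundary.
The minimum enclosing circle is determined by three boundary points: A_3, A_4, A_5.
Their circumcentre is (-25/68, -71/34) with r² = 258245/4624.
The farthest remaining point A_1 is at distance² 220301/4624 ≤ 258245/4624.
The points at distance exactly r from the centre are A_3, A_4, A_5 — 3 points.

A_3, A_4, A_5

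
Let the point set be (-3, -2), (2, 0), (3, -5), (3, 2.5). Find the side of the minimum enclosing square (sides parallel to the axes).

The bounding box has width 6 and height 7.5.
An axis-aligned square enclosing the set must have side ≥ max(width, height).
So the minimum side is max(6, 7.5) = 7.5.

7.5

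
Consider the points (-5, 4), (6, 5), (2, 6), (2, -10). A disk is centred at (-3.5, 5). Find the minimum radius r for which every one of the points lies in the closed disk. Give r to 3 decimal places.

The required radius is the distance from (-3.5, 5) to the farthest point.
Squared distances: 3.25, 90.25, 31.25, 255.25.
Maximum is 255.25, attained at (2, -10).
r = √(255.25) ≈ 15.977.

15.977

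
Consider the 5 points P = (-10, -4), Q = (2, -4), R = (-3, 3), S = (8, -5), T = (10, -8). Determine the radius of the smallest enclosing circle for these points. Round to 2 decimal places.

The farthest pair is P–T with squared distance 416. The circle on this segment as diameter has centre (0, -6) and r² = 416/4 = 104.
Check Q: distance² to centre = 8 ≤ 104, so it lies inside.
All remaining points lie in this disk, and no smaller disk contains both endpoints, so this is the minimum enclosing circle.
r = √104 ≈ 10.20.

10.20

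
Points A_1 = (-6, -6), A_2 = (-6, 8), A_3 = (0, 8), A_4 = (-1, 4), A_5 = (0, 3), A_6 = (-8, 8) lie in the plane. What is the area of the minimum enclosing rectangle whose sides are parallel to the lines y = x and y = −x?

160

In coordinates u = x + y, v = x − y the rectangle is axis-aligned; the map (x,y)→(u,v) scales areas by 2.
u-values: -12, 2, 8, 3, 3, 0; range = 8 − (-12) = 20.
v-values: 0, -14, -8, -5, -3, -16; range = 0 − (-16) = 16.
Area = (20 × 16) / 2 = 160.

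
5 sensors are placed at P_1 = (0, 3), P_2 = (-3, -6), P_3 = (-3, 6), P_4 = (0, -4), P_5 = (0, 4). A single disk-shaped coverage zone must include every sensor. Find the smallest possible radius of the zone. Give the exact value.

6

The farthest pair is P_2–P_3 with squared distance 144. The circle on this segment as diameter has centre (-3, 0) and r² = 144/4 = 36.
Check P_1: distance² to centre = 18 ≤ 36, so it lies inside.
All remaining points lie in this disk, and no smaller disk contains both endpoints, so this is the minimum enclosing circle.
r = √36 = 6.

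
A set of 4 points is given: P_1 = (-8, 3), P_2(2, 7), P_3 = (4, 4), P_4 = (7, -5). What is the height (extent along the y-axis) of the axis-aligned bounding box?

max y = 7, min y = -5, so height = 12.

12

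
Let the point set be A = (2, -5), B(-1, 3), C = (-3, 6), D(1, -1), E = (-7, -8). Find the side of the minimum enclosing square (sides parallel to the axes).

The bounding box has width 9 and height 14.
An axis-aligned square enclosing the set must have side ≥ max(width, height).
So the minimum side is max(9, 14) = 14.

14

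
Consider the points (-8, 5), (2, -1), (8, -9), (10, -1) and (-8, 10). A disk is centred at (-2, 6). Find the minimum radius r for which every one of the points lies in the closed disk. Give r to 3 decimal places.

The required radius is the distance from (-2, 6) to the farthest point.
Squared distances: 37, 65, 325, 193, 52.
Maximum is 325, attained at (8, -9).
r = √325 ≈ 18.028.

18.028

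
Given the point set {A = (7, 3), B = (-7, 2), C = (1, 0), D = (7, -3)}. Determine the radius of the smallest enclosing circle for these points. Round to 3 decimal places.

The minimum enclosing circle of a finite set is fixed by two of the points (as a diameter) or three (as a circumcircle).
The minimum enclosing circle is determined by three boundary points: A, B, D.
Their circumcentre is (5/28, 0) with r² = 43537/784.
The farthest remaining point C is at distance² 529/784 ≤ 43537/784.
r = √(43537/784) ≈ 7.452.

7.452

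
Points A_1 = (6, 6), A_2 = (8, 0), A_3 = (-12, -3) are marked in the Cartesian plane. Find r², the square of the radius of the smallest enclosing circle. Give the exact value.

10225/98

Side lengths²: A_1A_2² = 40, A_1A_3² = 405, A_2A_3² = 409.
Since A_2A_3² = 409 < 405 + 40 = 445, the triangle is acute, so the smallest enclosing circle is the circumcircle.
Circumcentre = (-31/14, -1/14), r² = 10225/98.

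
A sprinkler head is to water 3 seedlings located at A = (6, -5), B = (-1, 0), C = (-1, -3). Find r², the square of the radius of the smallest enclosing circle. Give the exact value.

Side lengths²: AB² = 74, AC² = 53, BC² = 9.
Since AB² = 74 ≥ 53 + 9 = 62, the angle opposite AB is not acute, so the smallest enclosing circle has AB as diameter.
Centre = midpoint of AB = (2.5, -2.5), r² = 74/4 = 18.5.

18.5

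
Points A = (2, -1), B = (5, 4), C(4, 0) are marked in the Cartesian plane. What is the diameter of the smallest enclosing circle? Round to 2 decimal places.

5.83

Side lengths²: AB² = 34, AC² = 5, BC² = 17.
Since AB² = 34 ≥ 17 + 5 = 22, the angle opposite AB is not acute, so the smallest enclosing circle has AB as diameter.
Centre = midpoint of AB = (3.5, 1.5), r² = 34/4 = 8.5.
Diameter = 2r = 2√(8.5) ≈ 5.83.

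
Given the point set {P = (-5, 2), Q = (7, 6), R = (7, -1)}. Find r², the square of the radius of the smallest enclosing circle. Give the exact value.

Side lengths²: PQ² = 160, PR² = 153, QR² = 49.
Since PQ² = 160 < 153 + 49 = 202, the triangle is acute, so the smallest enclosing circle is the circumcircle.
Circumcentre = (1.5, 2.5), r² = 42.5.

42.5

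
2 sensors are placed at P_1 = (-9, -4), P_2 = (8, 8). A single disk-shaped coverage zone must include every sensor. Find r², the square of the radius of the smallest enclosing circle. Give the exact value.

108.25

The smallest circle enclosing two points has them as diameter endpoints.
Centre = midpoint = (-0.5, 2); r² = |P_1P_2|²/4 = 433/4 = 108.25.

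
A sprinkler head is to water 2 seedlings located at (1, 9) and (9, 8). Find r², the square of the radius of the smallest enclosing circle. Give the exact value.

16.25

The smallest circle enclosing two points has them as diameter endpoints.
Centre = midpoint = (5, 8.5); r² = |(1, 9)−(9, 8)|²/4 = 65/4 = 16.25.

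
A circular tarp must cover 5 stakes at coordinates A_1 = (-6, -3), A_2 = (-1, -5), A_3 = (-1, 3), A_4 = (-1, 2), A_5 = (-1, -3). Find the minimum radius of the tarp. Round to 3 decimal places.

The minimum enclosing circle of a finite set is fixed by two of the points (as a diameter) or three (as a circumcircle).
The minimum enclosing circle is determined by three boundary points: A_1, A_2, A_3.
Their circumcentre is (-2.3, -1) with r² = 17.69.
The farthest remaining point A_4 is at distance² 10.69 ≤ 17.69.
r = √(17.69) ≈ 4.206.

4.206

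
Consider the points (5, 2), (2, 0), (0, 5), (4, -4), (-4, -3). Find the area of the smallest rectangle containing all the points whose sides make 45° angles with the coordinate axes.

In coordinates u = x + y, v = x − y the rectangle is axis-aligned; the map (x,y)→(u,v) scales areas by 2.
u-values: 7, 2, 5, 0, -7; range = 7 − (-7) = 14.
v-values: 3, 2, -5, 8, -1; range = 8 − (-5) = 13.
Area = (14 × 13) / 2 = 91.

91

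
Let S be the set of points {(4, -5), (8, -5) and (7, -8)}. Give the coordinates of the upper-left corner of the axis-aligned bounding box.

(4, -5)

x-range [4, 8], y-range [-8, -5].
The upper-left corner is (4, -5).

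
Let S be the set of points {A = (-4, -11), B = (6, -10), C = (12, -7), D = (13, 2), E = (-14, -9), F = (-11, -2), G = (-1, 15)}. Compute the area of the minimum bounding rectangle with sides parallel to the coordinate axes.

x ranges over [-14, 13], width 27.
y ranges over [-11, 15], height 26.
Area = 27 × 26 = 702.

702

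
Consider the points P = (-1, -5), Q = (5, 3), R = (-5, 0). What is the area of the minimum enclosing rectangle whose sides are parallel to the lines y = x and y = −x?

In coordinates u = x + y, v = x − y the rectangle is axis-aligned; the map (x,y)→(u,v) scales areas by 2.
u-values: -6, 8, -5; range = 8 − (-6) = 14.
v-values: 4, 2, -5; range = 4 − (-5) = 9.
Area = (14 × 9) / 2 = 63.

63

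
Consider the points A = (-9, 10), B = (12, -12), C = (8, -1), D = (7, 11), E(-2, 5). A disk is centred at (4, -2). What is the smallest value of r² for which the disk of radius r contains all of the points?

The required radius is the distance from (4, -2) to the farthest point.
Squared distances: 313, 164, 17, 178, 85.
Maximum is 313, attained at A.

313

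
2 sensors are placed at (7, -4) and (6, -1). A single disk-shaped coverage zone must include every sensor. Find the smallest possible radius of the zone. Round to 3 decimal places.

The smallest circle enclosing two points has them as diameter endpoints.
Centre = midpoint = (6.5, -2.5); r² = |(7, -4)−(6, -1)|²/4 = 10/4 = 2.5.
r = √(2.5) ≈ 1.581.

1.581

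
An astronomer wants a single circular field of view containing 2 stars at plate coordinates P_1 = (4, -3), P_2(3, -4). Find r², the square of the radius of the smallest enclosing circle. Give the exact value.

0.5

The smallest circle enclosing two points has them as diameter endpoints.
Centre = midpoint = (3.5, -3.5); r² = |P_1P_2|²/4 = 2/4 = 0.5.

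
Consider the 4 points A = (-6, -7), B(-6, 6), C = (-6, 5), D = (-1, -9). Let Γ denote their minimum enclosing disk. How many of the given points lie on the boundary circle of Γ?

2

By Welzl's lemma the MEC is supported by two points (diametrically opposite) or three points (on a circumcircle).
The farthest pair is B–D with squared distance 250. The circle on this segment as diameter has centre (-3.5, -1.5) and r² = 250/4 = 62.5.
Check A: distance² to centre = 36.5 ≤ 62.5, so it lies inside.
All remaining points lie in this disk, and no smaller disk contains both endpoints, so this is the minimum enclosing circle.
The points at distance exactly r from the centre are B, D — 2 points.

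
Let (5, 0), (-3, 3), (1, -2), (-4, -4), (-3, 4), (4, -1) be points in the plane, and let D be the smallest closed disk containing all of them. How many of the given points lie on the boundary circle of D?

3

The minimum enclosing circle of a finite set is fixed by two of the points (as a diameter) or three (as a circumcircle).
The minimum enclosing circle is determined by three boundary points: (5, 0), (-4, -4), (-3, 4).
Their circumcentre is (-7/34, -7/17) with r² = 31525/1156.
The farthest remaining point (-3, 3) is at distance² 22481/1156 ≤ 31525/1156.
The points at distance exactly r from the centre are (5, 0), (-4, -4), (-3, 4) — 3 points.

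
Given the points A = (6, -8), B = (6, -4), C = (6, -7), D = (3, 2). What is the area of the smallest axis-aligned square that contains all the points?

The bounding box has width 3 and height 10.
An axis-aligned square enclosing the set must have side ≥ max(width, height).
So the minimum side is max(3, 10) = 10.
Area = 10² = 100.

100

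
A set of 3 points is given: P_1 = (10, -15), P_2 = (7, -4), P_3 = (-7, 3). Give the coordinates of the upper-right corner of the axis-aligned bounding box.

(10, 3)

x-range [-7, 10], y-range [-15, 3].
The upper-right corner is (10, 3).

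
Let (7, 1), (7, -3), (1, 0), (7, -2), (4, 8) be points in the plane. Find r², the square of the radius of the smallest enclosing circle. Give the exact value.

32.5

A smallest enclosing disk is always determined by at most three of the input points on its boundary.
The farthest pair is (7, -3)–(4, 8) with squared distance 130. The circle on this segment as diameter has centre (5.5, 2.5) and r² = 130/4 = 32.5.
Check (7, 1): distance² to centre = 4.5 ≤ 32.5, so it lies inside.
All remaining points lie in this disk, and no smaller disk contains both endpoints, so this is the minimum enclosing circle.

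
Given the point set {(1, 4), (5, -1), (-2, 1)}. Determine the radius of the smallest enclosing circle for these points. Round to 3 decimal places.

3.662

Call the three points A, B, C in the order given.
Side lengths²: AB² = 41, AC² = 18, BC² = 53.
Since BC² = 53 < 41 + 18 = 59, the triangle is acute, so the smallest enclosing circle is the circumcircle.
Circumcentre = (29/18, 7/18), r² = 2173/162.
r = √(2173/162) ≈ 3.662.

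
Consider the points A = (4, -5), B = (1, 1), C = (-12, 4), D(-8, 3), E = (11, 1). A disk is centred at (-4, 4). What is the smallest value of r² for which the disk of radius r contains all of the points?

The required radius is the distance from (-4, 4) to the farthest point.
Squared distances: 145, 34, 64, 17, 234.
Maximum is 234, attained at E.

234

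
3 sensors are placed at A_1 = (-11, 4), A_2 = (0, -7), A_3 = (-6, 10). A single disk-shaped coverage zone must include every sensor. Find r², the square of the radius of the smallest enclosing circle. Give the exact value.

Side lengths²: A_1A_2² = 242, A_1A_3² = 61, A_2A_3² = 325.
Since A_2A_3² = 325 ≥ 242 + 61 = 303, the angle opposite A_2A_3 is not acute, so the smallest enclosing circle has A_2A_3 as diameter.
Centre = midpoint of A_2A_3 = (-3, 1.5), r² = 325/4 = 81.25.

81.25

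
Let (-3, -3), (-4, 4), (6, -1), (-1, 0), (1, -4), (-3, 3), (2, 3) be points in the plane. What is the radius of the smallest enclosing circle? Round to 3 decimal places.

The minimum enclosing circle is determined by three boundary points: (-3, -3), (-4, 4), (6, -1).
Their circumcentre is (21/26, 29/26) with r² = 10625/338.
The farthest remaining point (1, -4) is at distance² 8857/338 ≤ 10625/338.
r = √(10625/338) ≈ 5.607.

5.607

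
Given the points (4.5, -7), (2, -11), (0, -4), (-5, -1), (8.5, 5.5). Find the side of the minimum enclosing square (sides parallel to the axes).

16.5

The bounding box has width 13.5 and height 16.5.
An axis-aligned square enclosing the set must have side ≥ max(width, height).
So the minimum side is max(13.5, 16.5) = 16.5.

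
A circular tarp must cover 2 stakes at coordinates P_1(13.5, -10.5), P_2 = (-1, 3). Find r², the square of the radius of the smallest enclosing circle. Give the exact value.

The smallest circle enclosing two points has them as diameter endpoints.
Centre = midpoint = (6.25, -3.75); r² = |P_1P_2|²/4 = 392.5/4 = 98.125.

98.125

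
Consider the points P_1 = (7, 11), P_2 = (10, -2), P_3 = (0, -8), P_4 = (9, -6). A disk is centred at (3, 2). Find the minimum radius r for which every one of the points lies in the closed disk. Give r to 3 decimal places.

10.440

The required radius is the distance from (3, 2) to the farthest point.
Squared distances: 97, 65, 109, 100.
Maximum is 109, attained at P_3.
r = √109 ≈ 10.440.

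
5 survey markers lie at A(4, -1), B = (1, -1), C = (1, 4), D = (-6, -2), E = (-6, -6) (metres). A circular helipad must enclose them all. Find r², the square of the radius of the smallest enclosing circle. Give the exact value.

By Welzl's lemma the MEC is supported by two points (diametrically opposite) or three points (on a circumcircle).
The minimum enclosing circle is determined by three boundary points: A, C, E.
Their circumcentre is (-55/26, -33/26) with r² = 12665/338.
The farthest remaining point D is at distance² 5281/338 ≤ 12665/338.

12665/338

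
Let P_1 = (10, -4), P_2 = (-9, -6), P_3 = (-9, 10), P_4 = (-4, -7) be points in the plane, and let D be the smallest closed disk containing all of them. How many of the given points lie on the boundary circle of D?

A smallest enclosing disk is always determined by at most three of the input points on its boundary.
The minimum enclosing circle is determined by three boundary points: P_1, P_2, P_3.
Their circumcentre is (-9/38, 2) with r² = 203305/1444.
The farthest remaining point P_4 is at distance² 137413/1444 ≤ 203305/1444.
The points at distance exactly r from the centre are P_1, P_2, P_3 — 3 points.

3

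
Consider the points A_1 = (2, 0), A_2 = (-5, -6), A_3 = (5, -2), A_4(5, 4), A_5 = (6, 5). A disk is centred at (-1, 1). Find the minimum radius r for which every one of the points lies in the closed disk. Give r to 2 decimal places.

The required radius is the distance from (-1, 1) to the farthest point.
Squared distances: 10, 65, 45, 45, 65.
Maximum is 65, attained at A_2.
r = √65 ≈ 8.06.

8.06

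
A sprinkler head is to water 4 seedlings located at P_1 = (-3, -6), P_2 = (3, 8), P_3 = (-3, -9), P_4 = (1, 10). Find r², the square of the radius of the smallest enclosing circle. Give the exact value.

By Welzl's lemma the MEC is supported by two points (diametrically opposite) or three points (on a circumcircle).
The farthest pair is P_3–P_4 with squared distance 377. The circle on this segment as diameter has centre (-1, 0.5) and r² = 377/4 = 94.25.
Check P_1: distance² to centre = 46.25 ≤ 94.25, so it lies inside.
All remaining points lie in this disk, and no smaller disk contains both endpoints, so this is the minimum enclosing circle.

94.25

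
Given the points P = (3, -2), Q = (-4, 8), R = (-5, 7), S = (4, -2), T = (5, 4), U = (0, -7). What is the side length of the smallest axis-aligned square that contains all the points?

15

The bounding box has width 10 and height 15.
An axis-aligned square enclosing the set must have side ≥ max(width, height).
So the minimum side is max(10, 15) = 15.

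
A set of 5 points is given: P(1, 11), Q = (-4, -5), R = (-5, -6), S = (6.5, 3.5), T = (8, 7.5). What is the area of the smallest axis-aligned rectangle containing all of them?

x ranges over [-5, 8], width 13.
y ranges over [-6, 11], height 17.
Area = 13 × 17 = 221.

221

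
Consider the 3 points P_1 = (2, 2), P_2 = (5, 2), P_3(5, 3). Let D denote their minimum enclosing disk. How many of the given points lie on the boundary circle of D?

Side lengths²: P_1P_2² = 9, P_1P_3² = 10, P_2P_3² = 1.
Since P_1P_3² = 10 ≥ 9 + 1 = 10, the angle opposite P_1P_3 is not acute, so the smallest enclosing circle has P_1P_3 as diameter.
Centre = midpoint of P_1P_3 = (3.5, 2.5), r² = 10/4 = 2.5.
The points at distance exactly r from the centre are P_1, P_2, P_3 — 3 points.

3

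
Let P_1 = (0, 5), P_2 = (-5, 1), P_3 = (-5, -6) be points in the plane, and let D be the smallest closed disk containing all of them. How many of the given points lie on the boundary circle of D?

Side lengths²: P_1P_2² = 41, P_1P_3² = 146, P_2P_3² = 49.
Since P_1P_3² = 146 ≥ 49 + 41 = 90, the angle opposite P_1P_3 is not acute, so the smallest enclosing circle has P_1P_3 as diameter.
Centre = midpoint of P_1P_3 = (-2.5, -0.5), r² = 146/4 = 36.5.
The points at distance exactly r from the centre are P_1, P_3 — 2 points.

2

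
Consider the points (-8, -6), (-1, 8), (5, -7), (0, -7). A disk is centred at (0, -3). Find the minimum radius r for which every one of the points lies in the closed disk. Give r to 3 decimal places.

11.045

The required radius is the distance from (0, -3) to the farthest point.
Squared distances: 73, 122, 41, 16.
Maximum is 122, attained at (-1, 8).
r = √122 ≈ 11.045.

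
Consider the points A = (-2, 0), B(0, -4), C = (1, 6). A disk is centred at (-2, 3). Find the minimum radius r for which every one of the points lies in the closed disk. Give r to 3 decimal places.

7.280

The required radius is the distance from (-2, 3) to the farthest point.
Squared distances: 9, 53, 18.
Maximum is 53, attained at B.
r = √53 ≈ 7.280.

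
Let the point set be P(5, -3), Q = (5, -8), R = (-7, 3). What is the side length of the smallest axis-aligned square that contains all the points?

The bounding box has width 12 and height 11.
An axis-aligned square enclosing the set must have side ≥ max(width, height).
So the minimum side is max(12, 11) = 12.

12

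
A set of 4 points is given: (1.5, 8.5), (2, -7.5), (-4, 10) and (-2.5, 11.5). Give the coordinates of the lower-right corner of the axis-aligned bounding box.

x-range [-4, 2], y-range [-7.5, 11.5].
The lower-right corner is (2, -7.5).

(2, -7.5)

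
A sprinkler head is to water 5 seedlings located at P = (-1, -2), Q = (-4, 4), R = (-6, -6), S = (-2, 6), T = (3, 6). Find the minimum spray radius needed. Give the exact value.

7.5

By Welzl's lemma the MEC is supported by two points (diametrically opposite) or three points (on a circumcircle).
The farthest pair is R–T with squared distance 225. The circle on this segment as diameter has centre (-1.5, 0) and r² = 225/4 = 56.25.
Check P: distance² to centre = 4.25 ≤ 56.25, so it lies inside.
All remaining points lie in this disk, and no smaller disk contains both endpoints, so this is the minimum enclosing circle.
r = √(56.25) = 7.5.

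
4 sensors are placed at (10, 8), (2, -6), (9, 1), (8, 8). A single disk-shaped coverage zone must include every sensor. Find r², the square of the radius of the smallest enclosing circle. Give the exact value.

65

The farthest pair is (10, 8)–(2, -6) with squared distance 260. The circle on this segment as diameter has centre (6, 1) and r² = 260/4 = 65.
Check (9, 1): distance² to centre = 9 ≤ 65, so it lies inside.
All remaining points lie in this disk, and no smaller disk contains both endpoints, so this is the minimum enclosing circle.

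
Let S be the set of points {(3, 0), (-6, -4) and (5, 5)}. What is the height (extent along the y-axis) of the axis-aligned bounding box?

9

max y = 5, min y = -4, so height = 9.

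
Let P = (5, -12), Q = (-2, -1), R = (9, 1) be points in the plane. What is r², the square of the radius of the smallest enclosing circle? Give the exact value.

78625/1458

Side lengths²: PQ² = 170, PR² = 185, QR² = 125.
Since PR² = 185 < 170 + 125 = 295, the triangle is acute, so the smallest enclosing circle is the circumcircle.
Circumcentre = (235/54, -253/54), r² = 78625/1458.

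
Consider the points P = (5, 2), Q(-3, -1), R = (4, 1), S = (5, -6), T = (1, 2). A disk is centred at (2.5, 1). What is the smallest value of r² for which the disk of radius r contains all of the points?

55.25

The required radius is the distance from (2.5, 1) to the farthest point.
Squared distances: 7.25, 34.25, 2.25, 55.25, 3.25.
Maximum is 55.25, attained at S.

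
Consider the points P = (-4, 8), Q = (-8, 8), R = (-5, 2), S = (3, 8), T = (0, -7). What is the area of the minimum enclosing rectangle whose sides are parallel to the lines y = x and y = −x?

In coordinates u = x + y, v = x − y the rectangle is axis-aligned; the map (x,y)→(u,v) scales areas by 2.
u-values: 4, 0, -3, 11, -7; range = 11 − (-7) = 18.
v-values: -12, -16, -7, -5, 7; range = 7 − (-16) = 23.
Area = (18 × 23) / 2 = 207.

207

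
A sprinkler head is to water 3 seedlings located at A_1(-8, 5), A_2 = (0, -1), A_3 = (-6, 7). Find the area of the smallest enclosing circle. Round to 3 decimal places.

Side lengths²: A_1A_2² = 100, A_1A_3² = 8, A_2A_3² = 100.
Since A_2A_3² = 100 < 100 + 8 = 108, the triangle is acute, so the smallest enclosing circle is the circumcircle.
Circumcentre = (-25/7, 18/7), r² = 1250/49.
Area = π·r² = π·1250/49 ≈ 80.143.

80.143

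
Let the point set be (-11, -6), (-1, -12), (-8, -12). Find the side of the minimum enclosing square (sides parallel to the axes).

10

The bounding box has width 10 and height 6.
An axis-aligned square enclosing the set must have side ≥ max(width, height).
So the minimum side is max(10, 6) = 10.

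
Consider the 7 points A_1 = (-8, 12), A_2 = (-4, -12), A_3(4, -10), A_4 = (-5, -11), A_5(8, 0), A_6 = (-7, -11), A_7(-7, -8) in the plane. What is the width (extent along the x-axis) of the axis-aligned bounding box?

16

max x = 8, min x = -8, so width = 16.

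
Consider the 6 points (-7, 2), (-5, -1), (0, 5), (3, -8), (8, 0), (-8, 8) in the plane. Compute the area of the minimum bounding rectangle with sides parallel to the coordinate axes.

256

x ranges over [-8, 8], width 16.
y ranges over [-8, 8], height 16.
Area = 16 × 16 = 256.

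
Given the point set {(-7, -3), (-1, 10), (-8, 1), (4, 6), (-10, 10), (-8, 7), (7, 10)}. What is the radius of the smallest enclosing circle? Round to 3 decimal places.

A smallest enclosing disk is always determined by at most three of the input points on its boundary.
The minimum enclosing circle is determined by three boundary points: (-7, -3), (-10, 10), (7, 10).
Their circumcentre is (-1.5, 133/26) with r² = 32485/338.
The farthest remaining point (-8, 1) is at distance² 20005/338 ≤ 32485/338.
r = √(32485/338) ≈ 9.804.

9.804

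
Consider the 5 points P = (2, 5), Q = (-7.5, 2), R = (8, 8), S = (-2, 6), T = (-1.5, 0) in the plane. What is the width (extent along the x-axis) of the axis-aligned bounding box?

15.5

max x = 8, min x = -7.5, so width = 15.5.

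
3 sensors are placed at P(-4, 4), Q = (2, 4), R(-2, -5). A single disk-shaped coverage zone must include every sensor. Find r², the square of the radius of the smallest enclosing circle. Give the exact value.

8245/324

Side lengths²: PQ² = 36, PR² = 85, QR² = 97.
Since QR² = 97 < 85 + 36 = 121, the triangle is acute, so the smallest enclosing circle is the circumcircle.
Circumcentre = (-1, -1/18), r² = 8245/324.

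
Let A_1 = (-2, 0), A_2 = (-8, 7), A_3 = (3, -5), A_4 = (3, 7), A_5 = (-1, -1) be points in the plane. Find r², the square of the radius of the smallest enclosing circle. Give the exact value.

66.25

By Welzl's lemma the MEC is supported by two points (diametrically opposite) or three points (on a circumcircle).
The farthest pair is A_2–A_3 with squared distance 265. The circle on this segment as diameter has centre (-2.5, 1) and r² = 265/4 = 66.25.
Check A_1: distance² to centre = 1.25 ≤ 66.25, so it lies inside.
All remaining points lie in this disk, and no smaller disk contains both endpoints, so this is the minimum enclosing circle.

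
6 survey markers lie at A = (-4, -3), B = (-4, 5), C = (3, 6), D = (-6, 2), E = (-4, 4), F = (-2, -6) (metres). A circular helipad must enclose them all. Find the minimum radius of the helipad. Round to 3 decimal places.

The minimum enclosing circle is determined by three boundary points: C, D, F.
Their circumcentre is (5/22, 5/44) with r² = 81965/1936.
The farthest remaining point B is at distance² 80821/1936 ≤ 81965/1936.
r = √(81965/1936) ≈ 6.507.

6.507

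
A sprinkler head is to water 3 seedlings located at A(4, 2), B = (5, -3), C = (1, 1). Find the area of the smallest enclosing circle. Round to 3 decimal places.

25.525

Side lengths²: AB² = 26, AC² = 10, BC² = 32.
Since BC² = 32 < 26 + 10 = 36, the triangle is acute, so the smallest enclosing circle is the circumcircle.
Circumcentre = (3.25, -0.75), r² = 8.125.
Area = π·r² = π·8.125 ≈ 25.525.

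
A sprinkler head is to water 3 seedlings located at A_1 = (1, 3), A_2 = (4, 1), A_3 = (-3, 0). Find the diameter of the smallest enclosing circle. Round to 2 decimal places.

Side lengths²: A_1A_2² = 13, A_1A_3² = 25, A_2A_3² = 50.
Since A_2A_3² = 50 ≥ 25 + 13 = 38, the angle opposite A_2A_3 is not acute, so the smallest enclosing circle has A_2A_3 as diameter.
Centre = midpoint of A_2A_3 = (0.5, 0.5), r² = 50/4 = 12.5.
Diameter = 2r = 2√(12.5) ≈ 7.07.

7.07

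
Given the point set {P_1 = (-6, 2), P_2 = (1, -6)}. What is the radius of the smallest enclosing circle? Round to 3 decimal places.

The smallest circle enclosing two points has them as diameter endpoints.
Centre = midpoint = (-2.5, -2); r² = |P_1P_2|²/4 = 113/4 = 28.25.
r = √(28.25) ≈ 5.315.

5.315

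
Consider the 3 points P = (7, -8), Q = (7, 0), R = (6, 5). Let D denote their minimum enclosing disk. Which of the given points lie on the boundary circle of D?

Side lengths²: PQ² = 64, PR² = 170, QR² = 26.
Since PR² = 170 ≥ 64 + 26 = 90, the angle opposite PR is not acute, so the smallest enclosing circle has PR as diameter.
Centre = midpoint of PR = (6.5, -1.5), r² = 170/4 = 42.5.
The points at distance exactly r from the centre are P, R — 2 points.

P, R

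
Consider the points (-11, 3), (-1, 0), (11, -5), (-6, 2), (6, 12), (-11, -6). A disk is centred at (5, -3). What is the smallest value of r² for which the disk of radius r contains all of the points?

The required radius is the distance from (5, -3) to the farthest point.
Squared distances: 292, 45, 40, 146, 226, 265.
Maximum is 292, attained at (-11, 3).

292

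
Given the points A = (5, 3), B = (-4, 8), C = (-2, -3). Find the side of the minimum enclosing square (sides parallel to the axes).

11

The bounding box has width 9 and height 11.
An axis-aligned square enclosing the set must have side ≥ max(width, height).
So the minimum side is max(9, 11) = 11.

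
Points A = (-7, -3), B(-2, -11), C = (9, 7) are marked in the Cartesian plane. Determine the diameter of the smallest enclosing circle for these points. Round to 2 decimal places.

21.10

Side lengths²: AB² = 89, AC² = 356, BC² = 445.
Since BC² = 445 ≥ 356 + 89 = 445, the angle opposite BC is not acute, so the smallest enclosing circle has BC as diameter.
Centre = midpoint of BC = (3.5, -2), r² = 445/4 = 111.25.
Diameter = 2r = 2√(111.25) ≈ 21.10.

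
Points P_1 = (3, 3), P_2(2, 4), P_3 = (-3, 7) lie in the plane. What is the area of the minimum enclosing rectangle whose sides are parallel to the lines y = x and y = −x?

In coordinates u = x + y, v = x − y the rectangle is axis-aligned; the map (x,y)→(u,v) scales areas by 2.
u-values: 6, 6, 4; range = 6 − 4 = 2.
v-values: 0, -2, -10; range = 0 − (-10) = 10.
Area = (2 × 10) / 2 = 10.

10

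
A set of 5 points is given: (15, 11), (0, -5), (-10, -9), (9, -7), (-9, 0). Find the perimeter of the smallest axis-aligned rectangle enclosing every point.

Width = max x − min x = 15 − (-10) = 25.
Height = max y − min y = 11 − (-9) = 20.
Perimeter = 2(25 + 20) = 90.

90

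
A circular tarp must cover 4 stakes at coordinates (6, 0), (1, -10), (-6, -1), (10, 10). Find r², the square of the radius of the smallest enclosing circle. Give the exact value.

69745/578

By Welzl's lemma the MEC is supported by two points (diametrically opposite) or three points (on a circumcircle).
The minimum enclosing circle is determined by three boundary points: (1, -10), (-6, -1), (10, 10).
Their circumcentre is (167/34, 9/34) with r² = 69745/578.
The farthest remaining point (6, 0) is at distance² 725/578 ≤ 69745/578.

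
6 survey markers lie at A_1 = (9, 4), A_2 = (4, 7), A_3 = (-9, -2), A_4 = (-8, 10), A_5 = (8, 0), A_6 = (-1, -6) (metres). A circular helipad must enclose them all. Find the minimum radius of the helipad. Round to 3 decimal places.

9.807

By Welzl's lemma the MEC is supported by two points (diametrically opposite) or three points (on a circumcircle).
The minimum enclosing circle is determined by three boundary points: A_1, A_3, A_4.
Their circumcentre is (-11/14, 47/14) with r² = 9425/98.
The farthest remaining point A_5 is at distance² 8669/98 ≤ 9425/98.
r = √(9425/98) ≈ 9.807.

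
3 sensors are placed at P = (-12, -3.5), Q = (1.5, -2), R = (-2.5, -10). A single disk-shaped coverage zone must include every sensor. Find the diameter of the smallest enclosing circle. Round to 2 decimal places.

13.71

Side lengths²: PQ² = 184.5, PR² = 132.5, QR² = 80.
Since PQ² = 184.5 < 132.5 + 80 = 212.5, the triangle is acute, so the smallest enclosing circle is the circumcircle.
Circumcentre = (-175/34, -125/34), r² = 54325/1156.
Diameter = 2r = 2√(54325/1156) ≈ 13.71.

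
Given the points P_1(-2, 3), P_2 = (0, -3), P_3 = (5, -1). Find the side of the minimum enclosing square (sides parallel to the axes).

7

The bounding box has width 7 and height 6.
An axis-aligned square enclosing the set must have side ≥ max(width, height).
So the minimum side is max(7, 6) = 7.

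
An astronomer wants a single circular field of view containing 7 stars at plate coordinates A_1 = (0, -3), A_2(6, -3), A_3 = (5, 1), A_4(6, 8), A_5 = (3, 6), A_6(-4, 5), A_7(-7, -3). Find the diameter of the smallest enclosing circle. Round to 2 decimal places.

The minimum enclosing circle of a finite set is fixed by two of the points (as a diameter) or three (as a circumcircle).
The farthest pair is A_4–A_7 with squared distance 290. The circle on this segment as diameter has centre (-0.5, 2.5) and r² = 290/4 = 72.5.
Check A_1: distance² to centre = 30.5 ≤ 72.5, so it lies inside.
All remaining points lie in this disk, and no smaller disk contains both endpoints, so this is the minimum enclosing circle.
Diameter = 2r = 2√(72.5) ≈ 17.03.

17.03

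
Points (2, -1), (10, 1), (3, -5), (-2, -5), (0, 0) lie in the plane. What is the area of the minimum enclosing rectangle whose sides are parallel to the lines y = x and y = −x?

In coordinates u = x + y, v = x − y the rectangle is axis-aligned; the map (x,y)→(u,v) scales areas by 2.
u-values: 1, 11, -2, -7, 0; range = 11 − (-7) = 18.
v-values: 3, 9, 8, 3, 0; range = 9 − 0 = 9.
Area = (18 × 9) / 2 = 81.

81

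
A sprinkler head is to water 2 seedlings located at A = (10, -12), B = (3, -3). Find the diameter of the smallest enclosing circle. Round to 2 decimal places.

The smallest circle enclosing two points has them as diameter endpoints.
Centre = midpoint = (6.5, -7.5); r² = |AB|²/4 = 130/4 = 32.5.
Diameter = 2r = 2√(32.5) ≈ 11.40.

11.40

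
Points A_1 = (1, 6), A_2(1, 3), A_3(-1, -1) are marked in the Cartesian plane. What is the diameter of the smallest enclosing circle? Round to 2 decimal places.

7.28

Side lengths²: A_1A_2² = 9, A_1A_3² = 53, A_2A_3² = 20.
Since A_1A_3² = 53 ≥ 20 + 9 = 29, the angle opposite A_1A_3 is not acute, so the smallest enclosing circle has A_1A_3 as diameter.
Centre = midpoint of A_1A_3 = (0, 2.5), r² = 53/4 = 13.25.
Diameter = 2r = 2√(13.25) ≈ 7.28.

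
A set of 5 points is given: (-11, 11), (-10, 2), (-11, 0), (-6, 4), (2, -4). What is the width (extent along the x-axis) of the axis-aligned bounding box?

max x = 2, min x = -11, so width = 13.

13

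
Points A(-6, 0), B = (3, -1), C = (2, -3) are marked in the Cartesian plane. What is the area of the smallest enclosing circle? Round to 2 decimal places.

64.40

Side lengths²: AB² = 82, AC² = 73, BC² = 5.
Since AB² = 82 ≥ 73 + 5 = 78, the angle opposite AB is not acute, so the smallest enclosing circle has AB as diameter.
Centre = midpoint of AB = (-1.5, -0.5), r² = 82/4 = 20.5.
Area = π·r² = π·20.5 ≈ 64.40.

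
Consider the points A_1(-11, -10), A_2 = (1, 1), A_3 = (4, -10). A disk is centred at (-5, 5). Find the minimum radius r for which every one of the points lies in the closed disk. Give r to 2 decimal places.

17.49

The required radius is the distance from (-5, 5) to the farthest point.
Squared distances: 261, 52, 306.
Maximum is 306, attained at A_3.
r = √306 ≈ 17.49.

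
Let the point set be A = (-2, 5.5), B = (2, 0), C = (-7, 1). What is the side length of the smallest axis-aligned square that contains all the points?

The bounding box has width 9 and height 5.5.
An axis-aligned square enclosing the set must have side ≥ max(width, height).
So the minimum side is max(9, 5.5) = 9.

9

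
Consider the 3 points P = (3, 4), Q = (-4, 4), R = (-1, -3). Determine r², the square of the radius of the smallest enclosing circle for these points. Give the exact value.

1885/98

Side lengths²: PQ² = 49, PR² = 65, QR² = 58.
Since PR² = 65 < 58 + 49 = 107, the triangle is acute, so the smallest enclosing circle is the circumcircle.
Circumcentre = (-0.5, 19/14), r² = 1885/98.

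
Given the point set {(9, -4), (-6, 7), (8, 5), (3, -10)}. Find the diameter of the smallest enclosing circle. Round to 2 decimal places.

A smallest enclosing disk is always determined by at most three of the input points on its boundary.
The minimum enclosing circle is determined by three boundary points: (-6, 7), (8, 5), (3, -10).
Their circumcentre is (1/22, -15/22) with r² = 23125/242.
The farthest remaining point (9, -4) is at distance² 22069/242 ≤ 23125/242.
Diameter = 2r = 2√(23125/242) ≈ 19.55.

19.55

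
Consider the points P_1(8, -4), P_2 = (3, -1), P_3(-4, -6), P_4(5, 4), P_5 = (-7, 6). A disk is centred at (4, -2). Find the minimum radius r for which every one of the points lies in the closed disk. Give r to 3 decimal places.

The required radius is the distance from (4, -2) to the farthest point.
Squared distances: 20, 2, 80, 37, 185.
Maximum is 185, attained at P_5.
r = √185 ≈ 13.601.

13.601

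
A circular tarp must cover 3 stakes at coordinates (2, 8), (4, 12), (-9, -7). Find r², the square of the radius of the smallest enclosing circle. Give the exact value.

Call the three points A, B, C in the order given.
Side lengths²: AB² = 20, AC² = 346, BC² = 530.
Since BC² = 530 ≥ 346 + 20 = 366, the angle opposite BC is not acute, so the smallest enclosing circle has BC as diameter.
Centre = midpoint of BC = (-2.5, 2.5), r² = 530/4 = 132.5.

132.5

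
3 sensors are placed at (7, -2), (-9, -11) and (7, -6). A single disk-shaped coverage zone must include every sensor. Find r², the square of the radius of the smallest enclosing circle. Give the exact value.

Call the three points A, B, C in the order given.
Side lengths²: AB² = 337, AC² = 16, BC² = 281.
Since AB² = 337 ≥ 281 + 16 = 297, the angle opposite AB is not acute, so the smallest enclosing circle has AB as diameter.
Centre = midpoint of AB = (-1, -6.5), r² = 337/4 = 84.25.

84.25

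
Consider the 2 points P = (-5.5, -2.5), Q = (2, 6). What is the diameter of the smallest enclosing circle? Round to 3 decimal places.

11.336

The smallest circle enclosing two points has them as diameter endpoints.
Centre = midpoint = (-1.75, 1.75); r² = |PQ|²/4 = 128.5/4 = 32.125.
Diameter = 2r = 2√(32.125) ≈ 11.336.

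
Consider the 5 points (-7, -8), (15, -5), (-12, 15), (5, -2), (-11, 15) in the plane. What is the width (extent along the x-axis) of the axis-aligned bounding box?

max x = 15, min x = -12, so width = 27.

27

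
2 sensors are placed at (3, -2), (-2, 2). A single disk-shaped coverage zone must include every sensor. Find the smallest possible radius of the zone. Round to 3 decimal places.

3.202

The smallest circle enclosing two points has them as diameter endpoints.
Centre = midpoint = (0.5, 0); r² = |(3, -2)−(-2, 2)|²/4 = 41/4 = 10.25.
r = √(10.25) ≈ 3.202.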